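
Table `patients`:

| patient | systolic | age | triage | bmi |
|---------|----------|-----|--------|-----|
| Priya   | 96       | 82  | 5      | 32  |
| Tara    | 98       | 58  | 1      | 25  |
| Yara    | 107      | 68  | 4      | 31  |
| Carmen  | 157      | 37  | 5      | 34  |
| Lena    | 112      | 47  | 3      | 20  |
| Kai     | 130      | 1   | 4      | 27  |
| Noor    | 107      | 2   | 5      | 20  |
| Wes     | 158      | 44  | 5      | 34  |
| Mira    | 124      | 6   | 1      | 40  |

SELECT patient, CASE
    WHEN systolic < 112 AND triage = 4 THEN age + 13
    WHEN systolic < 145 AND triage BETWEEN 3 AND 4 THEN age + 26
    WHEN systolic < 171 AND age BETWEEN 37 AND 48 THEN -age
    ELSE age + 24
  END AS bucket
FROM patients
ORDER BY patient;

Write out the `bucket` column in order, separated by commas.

patient=Carmen: systolic < 171 AND age BETWEEN 37 AND 48 → -37
patient=Kai: systolic < 145 AND triage BETWEEN 3 AND 4 → 27
patient=Lena: systolic < 145 AND triage BETWEEN 3 AND 4 → 73
patient=Mira: ELSE → 30
patient=Noor: ELSE → 26
patient=Priya: ELSE → 106
patient=Tara: ELSE → 82
patient=Wes: systolic < 171 AND age BETWEEN 37 AND 48 → -44
patient=Yara: systolic < 112 AND triage = 4 → 81

-37, 27, 73, 30, 26, 106, 82, -44, 81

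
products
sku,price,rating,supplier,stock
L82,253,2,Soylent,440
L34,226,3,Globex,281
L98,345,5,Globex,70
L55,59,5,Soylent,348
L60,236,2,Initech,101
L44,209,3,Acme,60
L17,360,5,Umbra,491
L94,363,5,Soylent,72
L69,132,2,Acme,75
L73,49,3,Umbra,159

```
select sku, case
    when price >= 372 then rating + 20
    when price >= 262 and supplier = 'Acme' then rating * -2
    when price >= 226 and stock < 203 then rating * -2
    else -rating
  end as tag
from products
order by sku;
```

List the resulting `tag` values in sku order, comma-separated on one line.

-5, -3, -3, -5, -4, -2, -3, -2, -10, -10

sku=L17: ELSE → -5
sku=L34: ELSE → -3
sku=L44: ELSE → -3
sku=L55: ELSE → -5
sku=L60: price >= 226 and stock < 203 → -4
sku=L69: ELSE → -2
sku=L73: ELSE → -3
sku=L82: ELSE → -2
sku=L94: price >= 226 and stock < 203 → -10
sku=L98: price >= 226 and stock < 203 → -10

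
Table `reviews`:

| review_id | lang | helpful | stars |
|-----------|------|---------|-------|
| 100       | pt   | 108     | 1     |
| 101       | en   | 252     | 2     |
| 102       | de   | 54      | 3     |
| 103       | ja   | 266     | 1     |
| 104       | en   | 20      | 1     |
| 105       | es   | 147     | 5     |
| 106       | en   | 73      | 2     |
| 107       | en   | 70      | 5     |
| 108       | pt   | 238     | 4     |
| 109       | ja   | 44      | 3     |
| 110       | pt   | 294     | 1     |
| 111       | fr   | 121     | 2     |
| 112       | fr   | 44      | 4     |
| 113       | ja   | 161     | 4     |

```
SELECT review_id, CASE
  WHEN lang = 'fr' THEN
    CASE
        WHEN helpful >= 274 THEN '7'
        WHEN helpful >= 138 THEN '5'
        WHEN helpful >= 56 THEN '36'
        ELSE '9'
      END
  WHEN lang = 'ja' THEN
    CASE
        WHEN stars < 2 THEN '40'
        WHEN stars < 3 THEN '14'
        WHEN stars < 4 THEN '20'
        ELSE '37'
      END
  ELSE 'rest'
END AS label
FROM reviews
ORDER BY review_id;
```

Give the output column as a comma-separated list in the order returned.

review_id=100: lang='pt' → outer ELSE → rest
review_id=101: lang='en' → outer ELSE → rest
review_id=102: lang='de' → outer ELSE → rest
review_id=103: lang='ja' → inner[stars < 2] → 40
review_id=104: lang='en' → outer ELSE → rest
review_id=105: lang='es' → outer ELSE → rest
review_id=106: lang='en' → outer ELSE → rest
review_id=107: lang='en' → outer ELSE → rest
review_id=108: lang='pt' → outer ELSE → rest
review_id=109: lang='ja' → inner[stars < 4] → 20
review_id=110: lang='pt' → outer ELSE → rest
review_id=111: lang='fr' → inner[helpful >= 56] → 36
review_id=112: lang='fr' → inner[ELSE] → 9
review_id=113: lang='ja' → inner[ELSE] → 37

rest, rest, rest, 40, rest, rest, rest, rest, rest, 20, rest, 36, 9, 37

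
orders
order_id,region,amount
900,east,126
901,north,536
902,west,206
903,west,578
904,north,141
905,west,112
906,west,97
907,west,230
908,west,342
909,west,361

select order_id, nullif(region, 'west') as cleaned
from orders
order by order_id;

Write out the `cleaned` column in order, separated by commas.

east, north, NULL, NULL, north, NULL, NULL, NULL, NULL, NULL

order_id=900: region=east vs west: differ → east
order_id=901: region=north vs west: differ → north
order_id=902: region=west vs west: equal → NULL
order_id=903: region=west vs west: equal → NULL
order_id=904: region=north vs west: differ → north
order_id=905: region=west vs west: equal → NULL
order_id=906: region=west vs west: equal → NULL
order_id=907: region=west vs west: equal → NULL
order_id=908: region=west vs west: equal → NULL
order_id=909: region=west vs west: equal → NULL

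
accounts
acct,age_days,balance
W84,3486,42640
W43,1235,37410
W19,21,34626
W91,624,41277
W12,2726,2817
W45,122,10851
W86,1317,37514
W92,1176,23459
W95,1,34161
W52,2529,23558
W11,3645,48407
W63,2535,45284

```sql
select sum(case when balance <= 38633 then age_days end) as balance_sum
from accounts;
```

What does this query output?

9127

acct=W84: ✗
acct=W43: ✓ → 1235
acct=W19: ✓ → 21
acct=W91: ✗
acct=W12: ✓ → 2726
acct=W45: ✓ → 122
acct=W86: ✓ → 1317
acct=W92: ✓ → 1176
acct=W95: ✓ → 1
acct=W52: ✓ → 2529
acct=W11: ✗
acct=W63: ✗
balance_sum = 1235 + 21 + 2726 + 122 + 1317 + 1176 + 1 + 2529 = 9127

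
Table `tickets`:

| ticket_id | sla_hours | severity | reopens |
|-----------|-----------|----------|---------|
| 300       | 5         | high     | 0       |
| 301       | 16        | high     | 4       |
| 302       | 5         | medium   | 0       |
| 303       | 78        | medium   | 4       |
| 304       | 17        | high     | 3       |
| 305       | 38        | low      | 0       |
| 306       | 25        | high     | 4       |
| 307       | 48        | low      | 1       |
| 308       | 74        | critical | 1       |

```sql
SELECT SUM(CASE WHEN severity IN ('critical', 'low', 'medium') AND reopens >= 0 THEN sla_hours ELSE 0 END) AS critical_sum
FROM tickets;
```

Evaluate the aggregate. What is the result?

243

ticket_id=300: ✗
ticket_id=301: ✗
ticket_id=302: ✓ → 5
ticket_id=303: ✓ → 78
ticket_id=304: ✗
ticket_id=305: ✓ → 38
ticket_id=306: ✗
ticket_id=307: ✓ → 48
ticket_id=308: ✓ → 74
critical_sum = 5 + 78 + 38 + 48 + 74 = 243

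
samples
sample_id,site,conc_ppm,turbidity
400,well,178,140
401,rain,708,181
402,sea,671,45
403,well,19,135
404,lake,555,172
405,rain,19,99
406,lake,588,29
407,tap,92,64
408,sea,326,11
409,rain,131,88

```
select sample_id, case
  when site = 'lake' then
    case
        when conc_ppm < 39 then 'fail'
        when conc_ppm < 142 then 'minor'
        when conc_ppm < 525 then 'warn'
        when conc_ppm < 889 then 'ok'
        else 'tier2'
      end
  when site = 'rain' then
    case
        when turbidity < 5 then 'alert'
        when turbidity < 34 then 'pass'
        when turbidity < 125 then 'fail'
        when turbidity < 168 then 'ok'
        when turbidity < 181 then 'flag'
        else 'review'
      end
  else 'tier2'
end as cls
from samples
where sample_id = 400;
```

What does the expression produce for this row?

tier2

sample_id = 400: site=well, conc_ppm=178, turbidity=140.
site='well' → outer ELSE → tier2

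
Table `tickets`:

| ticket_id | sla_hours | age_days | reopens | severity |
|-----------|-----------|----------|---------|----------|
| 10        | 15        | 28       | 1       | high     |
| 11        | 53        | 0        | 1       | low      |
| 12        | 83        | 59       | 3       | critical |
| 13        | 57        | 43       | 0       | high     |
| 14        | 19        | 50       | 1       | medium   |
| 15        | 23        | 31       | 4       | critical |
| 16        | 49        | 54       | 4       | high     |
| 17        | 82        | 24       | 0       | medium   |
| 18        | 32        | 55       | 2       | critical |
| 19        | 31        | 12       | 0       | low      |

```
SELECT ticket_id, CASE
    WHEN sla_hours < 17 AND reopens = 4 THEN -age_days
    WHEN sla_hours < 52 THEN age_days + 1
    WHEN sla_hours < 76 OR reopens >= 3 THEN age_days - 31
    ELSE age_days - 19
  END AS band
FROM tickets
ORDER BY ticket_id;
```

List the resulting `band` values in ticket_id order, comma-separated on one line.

ticket_id=10: sla_hours < 52 → 29
ticket_id=11: sla_hours < 76 OR reopens >= 3 → -31
ticket_id=12: sla_hours < 76 OR reopens >= 3 → 28
ticket_id=13: sla_hours < 76 OR reopens >= 3 → 12
ticket_id=14: sla_hours < 52 → 51
ticket_id=15: sla_hours < 52 → 32
ticket_id=16: sla_hours < 52 → 55
ticket_id=17: ELSE → 5
ticket_id=18: sla_hours < 52 → 56
ticket_id=19: sla_hours < 52 → 13

29, -31, 28, 12, 51, 32, 55, 5, 56, 13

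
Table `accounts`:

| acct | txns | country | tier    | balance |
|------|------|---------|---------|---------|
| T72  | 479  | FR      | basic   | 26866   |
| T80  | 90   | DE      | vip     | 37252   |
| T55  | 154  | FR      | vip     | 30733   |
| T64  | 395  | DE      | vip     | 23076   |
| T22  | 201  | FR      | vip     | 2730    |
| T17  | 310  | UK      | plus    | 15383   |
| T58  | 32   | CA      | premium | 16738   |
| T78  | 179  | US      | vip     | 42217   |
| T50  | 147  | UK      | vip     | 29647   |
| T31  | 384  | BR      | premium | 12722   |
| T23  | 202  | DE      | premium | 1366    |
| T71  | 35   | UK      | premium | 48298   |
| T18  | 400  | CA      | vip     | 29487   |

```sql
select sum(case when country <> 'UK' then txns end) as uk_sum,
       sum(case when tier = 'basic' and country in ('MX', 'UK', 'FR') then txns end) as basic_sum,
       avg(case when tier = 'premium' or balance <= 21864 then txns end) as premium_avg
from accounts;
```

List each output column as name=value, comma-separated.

uk_sum=2516, basic_sum=479, premium_avg=194

[uk_sum: country <> 'UK']
acct=T72: ✓ → 479
acct=T80: ✓ → 90
acct=T55: ✓ → 154
acct=T64: ✓ → 395
acct=T22: ✓ → 201
acct=T17: ✗
acct=T58: ✓ → 32
acct=T78: ✓ → 179
acct=T50: ✗
acct=T31: ✓ → 384
acct=T23: ✓ → 202
acct=T71: ✗
acct=T18: ✓ → 400
uk_sum = 479 + 90 + 154 + 395 + 201 + 32 + 179 + 384 + 202 + 400 = 2516
—
[basic_sum: tier = 'basic' and country in ('MX', 'UK', 'FR')]
acct=T72: ✓ → 479
acct=T80: ✗
acct=T55: ✗
acct=T64: ✗
acct=T22: ✗
acct=T17: ✗
acct=T58: ✗
acct=T78: ✗
acct=T50: ✗
acct=T31: ✗
acct=T23: ✗
acct=T71: ✗
acct=T18: ✗
basic_sum = 479
—
[premium_avg: tier = 'premium' or balance <= 21864]
acct=T72: ✗
acct=T80: ✗
acct=T55: ✗
acct=T64: ✗
acct=T22: ✓ → 201
acct=T17: ✓ → 310
acct=T58: ✓ → 32
acct=T78: ✗
acct=T50: ✗
acct=T31: ✓ → 384
acct=T23: ✓ → 202
acct=T71: ✓ → 35
acct=T18: ✗
premium_avg = (201 + 310 + 32 + 384 + 202 + 35) / 6 = 194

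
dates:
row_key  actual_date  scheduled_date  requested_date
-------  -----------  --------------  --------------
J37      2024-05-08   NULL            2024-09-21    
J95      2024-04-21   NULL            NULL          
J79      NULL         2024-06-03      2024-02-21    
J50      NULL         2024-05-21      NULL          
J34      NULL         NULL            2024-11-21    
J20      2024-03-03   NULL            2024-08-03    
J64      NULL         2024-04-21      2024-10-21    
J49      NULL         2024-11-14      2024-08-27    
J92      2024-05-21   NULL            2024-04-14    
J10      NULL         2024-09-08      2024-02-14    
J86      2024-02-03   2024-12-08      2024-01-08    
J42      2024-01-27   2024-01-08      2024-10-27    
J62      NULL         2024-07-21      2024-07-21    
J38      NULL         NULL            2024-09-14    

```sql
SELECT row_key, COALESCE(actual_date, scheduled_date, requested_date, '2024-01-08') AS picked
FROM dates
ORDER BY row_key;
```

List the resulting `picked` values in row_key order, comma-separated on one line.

2024-09-08, 2024-03-03, 2024-11-21, 2024-05-08, 2024-09-14, 2024-01-27, 2024-11-14, 2024-05-21, 2024-07-21, 2024-04-21, 2024-06-03, 2024-02-03, 2024-05-21, 2024-04-21

row_key=J10: actual_date=NULL, scheduled_date=2024-09-08 → 2024-09-08
row_key=J20: actual_date=2024-03-03 → 2024-03-03
row_key=J34: actual_date=NULL, scheduled_date=NULL, requested_date=2024-11-21 → 2024-11-21
row_key=J37: actual_date=2024-05-08 → 2024-05-08
row_key=J38: actual_date=NULL, scheduled_date=NULL, requested_date=2024-09-14 → 2024-09-14
row_key=J42: actual_date=2024-01-27 → 2024-01-27
row_key=J49: actual_date=NULL, scheduled_date=2024-11-14 → 2024-11-14
row_key=J50: actual_date=NULL, scheduled_date=2024-05-21 → 2024-05-21
row_key=J62: actual_date=NULL, scheduled_date=2024-07-21 → 2024-07-21
row_key=J64: actual_date=NULL, scheduled_date=2024-04-21 → 2024-04-21
row_key=J79: actual_date=NULL, scheduled_date=2024-06-03 → 2024-06-03
row_key=J86: actual_date=2024-02-03 → 2024-02-03
row_key=J92: actual_date=2024-05-21 → 2024-05-21
row_key=J95: actual_date=2024-04-21 → 2024-04-21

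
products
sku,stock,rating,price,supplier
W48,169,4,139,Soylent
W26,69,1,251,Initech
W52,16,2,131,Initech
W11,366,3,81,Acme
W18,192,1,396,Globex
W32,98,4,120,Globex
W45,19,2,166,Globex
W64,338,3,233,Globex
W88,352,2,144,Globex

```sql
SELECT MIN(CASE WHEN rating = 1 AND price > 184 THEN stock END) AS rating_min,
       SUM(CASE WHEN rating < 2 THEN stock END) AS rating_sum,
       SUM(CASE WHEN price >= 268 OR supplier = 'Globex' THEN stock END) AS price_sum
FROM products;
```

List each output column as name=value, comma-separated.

rating_min=69, rating_sum=261, price_sum=999

[rating_min: rating = 1 AND price > 184]
sku=W48: ✗
sku=W26: ✓ → 69
sku=W52: ✗
sku=W11: ✗
sku=W18: ✓ → 192
sku=W32: ✗
sku=W45: ✗
sku=W64: ✗
sku=W88: ✗
rating_min = MIN(69, 192) = 69
—
[rating_sum: rating < 2]
sku=W48: ✗
sku=W26: ✓ → 69
sku=W52: ✗
sku=W11: ✗
sku=W18: ✓ → 192
sku=W32: ✗
sku=W45: ✗
sku=W64: ✗
sku=W88: ✗
rating_sum = 69 + 192 = 261
—
[price_sum: price >= 268 OR supplier = 'Globex']
sku=W48: ✗
sku=W26: ✗
sku=W52: ✗
sku=W11: ✗
sku=W18: ✓ → 192
sku=W32: ✓ → 98
sku=W45: ✓ → 19
sku=W64: ✓ → 338
sku=W88: ✓ → 352
price_sum = 192 + 98 + 19 + 338 + 352 = 999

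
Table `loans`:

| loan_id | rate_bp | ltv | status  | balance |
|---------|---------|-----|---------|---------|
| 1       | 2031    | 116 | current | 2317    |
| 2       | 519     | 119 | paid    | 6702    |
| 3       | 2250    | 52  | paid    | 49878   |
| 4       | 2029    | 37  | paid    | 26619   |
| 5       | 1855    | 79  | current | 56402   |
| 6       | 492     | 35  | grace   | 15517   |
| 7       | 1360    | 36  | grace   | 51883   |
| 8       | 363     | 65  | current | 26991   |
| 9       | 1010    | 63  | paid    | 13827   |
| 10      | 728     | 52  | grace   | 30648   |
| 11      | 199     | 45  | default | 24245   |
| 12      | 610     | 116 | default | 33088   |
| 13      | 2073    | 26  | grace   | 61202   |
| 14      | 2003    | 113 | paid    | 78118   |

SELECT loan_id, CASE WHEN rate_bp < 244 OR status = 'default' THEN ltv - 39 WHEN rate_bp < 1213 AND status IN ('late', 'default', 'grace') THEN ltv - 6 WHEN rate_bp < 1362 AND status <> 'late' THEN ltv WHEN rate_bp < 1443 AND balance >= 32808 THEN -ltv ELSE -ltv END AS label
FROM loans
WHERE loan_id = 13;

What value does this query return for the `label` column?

-26

loan_id = 13: rate_bp=2073, ltv=26, status=grace, balance=61202.
rate_bp < 244 OR status = 'default' → false
rate_bp < 1213 AND status IN ('late', 'default', 'grace') → false
rate_bp < 1362 AND status <> 'late' → false
rate_bp < 1443 AND balance >= 32808 → false
No prior WHEN matched → ELSE → -26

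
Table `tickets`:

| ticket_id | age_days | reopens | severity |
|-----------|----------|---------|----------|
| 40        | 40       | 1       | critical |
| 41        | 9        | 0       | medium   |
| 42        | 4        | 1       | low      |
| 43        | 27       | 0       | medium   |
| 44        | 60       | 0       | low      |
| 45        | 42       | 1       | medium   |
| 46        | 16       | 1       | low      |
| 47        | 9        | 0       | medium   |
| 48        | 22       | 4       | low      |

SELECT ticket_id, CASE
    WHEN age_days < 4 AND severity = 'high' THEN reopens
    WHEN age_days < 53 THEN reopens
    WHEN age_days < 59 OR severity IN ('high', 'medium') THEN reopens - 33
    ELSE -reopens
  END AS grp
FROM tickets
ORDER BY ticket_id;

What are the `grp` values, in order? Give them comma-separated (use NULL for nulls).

ticket_id=40: age_days < 53 → 1
ticket_id=41: age_days < 53 → 0
ticket_id=42: age_days < 53 → 1
ticket_id=43: age_days < 53 → 0
ticket_id=44: ELSE → 0
ticket_id=45: age_days < 53 → 1
ticket_id=46: age_days < 53 → 1
ticket_id=47: age_days < 53 → 0
ticket_id=48: age_days < 53 → 4

1, 0, 1, 0, 0, 1, 1, 0, 4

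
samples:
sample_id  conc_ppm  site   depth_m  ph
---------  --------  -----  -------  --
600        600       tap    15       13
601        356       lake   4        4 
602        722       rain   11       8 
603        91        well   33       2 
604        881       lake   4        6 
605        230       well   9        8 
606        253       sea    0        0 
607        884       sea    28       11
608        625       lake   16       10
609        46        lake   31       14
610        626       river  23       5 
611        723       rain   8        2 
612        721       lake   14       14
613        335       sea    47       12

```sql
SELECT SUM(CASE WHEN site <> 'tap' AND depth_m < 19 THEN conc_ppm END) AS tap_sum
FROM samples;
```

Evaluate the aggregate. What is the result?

sample_id=600: ✗
sample_id=601: ✓ → 356
sample_id=602: ✓ → 722
sample_id=603: ✗
sample_id=604: ✓ → 881
sample_id=605: ✓ → 230
sample_id=606: ✓ → 253
sample_id=607: ✗
sample_id=608: ✓ → 625
sample_id=609: ✗
sample_id=610: ✗
sample_id=611: ✓ → 723
sample_id=612: ✓ → 721
sample_id=613: ✗
tap_sum = 356 + 722 + 881 + 230 + 253 + 625 + 723 + 721 = 4511

4511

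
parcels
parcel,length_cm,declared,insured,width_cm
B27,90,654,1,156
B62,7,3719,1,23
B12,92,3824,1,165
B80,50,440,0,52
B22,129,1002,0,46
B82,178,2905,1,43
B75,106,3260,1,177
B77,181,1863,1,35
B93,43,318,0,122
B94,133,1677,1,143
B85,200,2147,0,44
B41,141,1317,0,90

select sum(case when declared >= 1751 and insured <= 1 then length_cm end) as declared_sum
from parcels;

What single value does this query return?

764

parcel=B27: ✗
parcel=B62: ✓ → 7
parcel=B12: ✓ → 92
parcel=B80: ✗
parcel=B22: ✗
parcel=B82: ✓ → 178
parcel=B75: ✓ → 106
parcel=B77: ✓ → 181
parcel=B93: ✗
parcel=B94: ✗
parcel=B85: ✓ → 200
parcel=B41: ✗
declared_sum = 7 + 92 + 178 + 106 + 181 + 200 = 764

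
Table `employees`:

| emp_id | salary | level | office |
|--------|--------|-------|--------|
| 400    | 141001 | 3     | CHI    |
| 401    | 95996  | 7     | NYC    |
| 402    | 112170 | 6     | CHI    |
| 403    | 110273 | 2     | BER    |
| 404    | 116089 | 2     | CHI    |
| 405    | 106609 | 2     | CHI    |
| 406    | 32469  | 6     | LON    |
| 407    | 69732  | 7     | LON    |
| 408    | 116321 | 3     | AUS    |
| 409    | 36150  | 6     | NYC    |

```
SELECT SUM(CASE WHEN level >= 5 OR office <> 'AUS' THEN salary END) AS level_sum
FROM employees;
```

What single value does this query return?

820489

emp_id=400: ✓ → 141001
emp_id=401: ✓ → 95996
emp_id=402: ✓ → 112170
emp_id=403: ✓ → 110273
emp_id=404: ✓ → 116089
emp_id=405: ✓ → 106609
emp_id=406: ✓ → 32469
emp_id=407: ✓ → 69732
emp_id=408: ✗
emp_id=409: ✓ → 36150
level_sum = 141001 + 95996 + 112170 + 110273 + 116089 + 106609 + 32469 + 69732 + 36150 = 820489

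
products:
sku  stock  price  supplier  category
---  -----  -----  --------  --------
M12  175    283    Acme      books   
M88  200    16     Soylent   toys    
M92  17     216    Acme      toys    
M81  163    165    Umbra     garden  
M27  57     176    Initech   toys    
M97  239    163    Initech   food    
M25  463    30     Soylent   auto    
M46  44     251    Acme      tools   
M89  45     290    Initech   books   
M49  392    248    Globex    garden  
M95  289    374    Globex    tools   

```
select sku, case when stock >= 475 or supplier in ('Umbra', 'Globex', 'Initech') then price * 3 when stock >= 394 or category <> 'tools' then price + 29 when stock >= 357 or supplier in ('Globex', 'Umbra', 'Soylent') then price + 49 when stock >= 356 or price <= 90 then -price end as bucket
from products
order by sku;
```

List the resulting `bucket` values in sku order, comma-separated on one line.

sku=M12: stock >= 394 or category <> 'tools' → 312
sku=M25: stock >= 394 or category <> 'tools' → 59
sku=M27: stock >= 475 or supplier in ('Umbra', 'Globex', 'Initech') → 528
sku=M46: (no match → NULL) → NULL
sku=M49: stock >= 475 or supplier in ('Umbra', 'Globex', 'Initech') → 744
sku=M81: stock >= 475 or supplier in ('Umbra', 'Globex', 'Initech') → 495
sku=M88: stock >= 394 or category <> 'tools' → 45
sku=M89: stock >= 475 or supplier in ('Umbra', 'Globex', 'Initech') → 870
sku=M92: stock >= 394 or category <> 'tools' → 245
sku=M95: stock >= 475 or supplier in ('Umbra', 'Globex', 'Initech') → 1122
sku=M97: stock >= 475 or supplier in ('Umbra', 'Globex', 'Initech') → 489

312, 59, 528, NULL, 744, 495, 45, 870, 245, 1122, 489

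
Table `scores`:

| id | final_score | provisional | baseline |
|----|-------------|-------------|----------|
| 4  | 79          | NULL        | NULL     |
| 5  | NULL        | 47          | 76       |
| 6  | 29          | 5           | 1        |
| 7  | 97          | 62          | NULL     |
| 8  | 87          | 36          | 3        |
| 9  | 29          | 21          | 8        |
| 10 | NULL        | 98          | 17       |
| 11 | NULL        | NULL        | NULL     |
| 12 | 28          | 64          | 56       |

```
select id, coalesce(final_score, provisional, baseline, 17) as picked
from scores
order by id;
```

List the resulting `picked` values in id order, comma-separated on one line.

79, 47, 29, 97, 87, 29, 98, 17, 28

id=4: final_score=79 → 79
id=5: final_score=NULL, provisional=47 → 47
id=6: final_score=29 → 29
id=7: final_score=97 → 97
id=8: final_score=87 → 87
id=9: final_score=29 → 29
id=10: final_score=NULL, provisional=98 → 98
id=11: final_score=NULL, provisional=NULL, baseline=NULL, → literal 17 → 17
id=12: final_score=28 → 28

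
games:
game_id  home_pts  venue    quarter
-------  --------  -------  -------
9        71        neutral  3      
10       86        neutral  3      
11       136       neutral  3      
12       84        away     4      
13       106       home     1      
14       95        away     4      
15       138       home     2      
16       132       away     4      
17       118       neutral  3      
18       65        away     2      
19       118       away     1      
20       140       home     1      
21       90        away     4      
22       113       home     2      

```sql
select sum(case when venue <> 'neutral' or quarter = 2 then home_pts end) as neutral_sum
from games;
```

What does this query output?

game_id=9: ✗
game_id=10: ✗
game_id=11: ✗
game_id=12: ✓ → 84
game_id=13: ✓ → 106
game_id=14: ✓ → 95
game_id=15: ✓ → 138
game_id=16: ✓ → 132
game_id=17: ✗
game_id=18: ✓ → 65
game_id=19: ✓ → 118
game_id=20: ✓ → 140
game_id=21: ✓ → 90
game_id=22: ✓ → 113
neutral_sum = 84 + 106 + 95 + 138 + 132 + 65 + 118 + 140 + 90 + 113 = 1081

1081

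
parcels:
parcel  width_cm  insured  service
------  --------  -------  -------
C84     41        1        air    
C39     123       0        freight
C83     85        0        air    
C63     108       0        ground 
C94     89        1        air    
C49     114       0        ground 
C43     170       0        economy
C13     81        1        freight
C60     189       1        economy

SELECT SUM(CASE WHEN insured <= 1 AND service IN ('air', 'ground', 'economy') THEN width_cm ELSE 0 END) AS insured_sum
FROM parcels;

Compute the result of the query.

parcel=C84: ✓ → 41
parcel=C39: ✗
parcel=C83: ✓ → 85
parcel=C63: ✓ → 108
parcel=C94: ✓ → 89
parcel=C49: ✓ → 114
parcel=C43: ✓ → 170
parcel=C13: ✗
parcel=C60: ✓ → 189
insured_sum = 41 + 85 + 108 + 89 + 114 + 170 + 189 = 796

796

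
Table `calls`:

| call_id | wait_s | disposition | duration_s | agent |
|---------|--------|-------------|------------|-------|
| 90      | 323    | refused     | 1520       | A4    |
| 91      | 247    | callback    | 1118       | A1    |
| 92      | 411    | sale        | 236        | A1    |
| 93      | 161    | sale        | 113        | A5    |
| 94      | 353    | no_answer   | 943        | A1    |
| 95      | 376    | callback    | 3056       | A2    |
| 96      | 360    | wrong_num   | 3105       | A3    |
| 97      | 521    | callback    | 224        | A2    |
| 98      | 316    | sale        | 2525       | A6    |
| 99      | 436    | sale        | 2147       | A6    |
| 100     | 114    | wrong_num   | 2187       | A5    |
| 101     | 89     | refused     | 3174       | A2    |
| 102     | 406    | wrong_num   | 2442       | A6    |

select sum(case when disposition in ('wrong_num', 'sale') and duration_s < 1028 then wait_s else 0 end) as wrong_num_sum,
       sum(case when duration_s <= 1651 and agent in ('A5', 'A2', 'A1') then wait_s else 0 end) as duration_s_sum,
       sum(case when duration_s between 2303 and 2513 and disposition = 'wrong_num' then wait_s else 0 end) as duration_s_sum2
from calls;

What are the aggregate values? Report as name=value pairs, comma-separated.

wrong_num_sum=572, duration_s_sum=1693, duration_s_sum2=406

[wrong_num_sum: disposition in ('wrong_num', 'sale') and duration_s < 1028]
call_id=90: ✗
call_id=91: ✗
call_id=92: ✓ → 411
call_id=93: ✓ → 161
call_id=94: ✗
call_id=95: ✗
call_id=96: ✗
call_id=97: ✗
call_id=98: ✗
call_id=99: ✗
call_id=100: ✗
call_id=101: ✗
call_id=102: ✗
wrong_num_sum = 411 + 161 = 572
—
[duration_s_sum: duration_s <= 1651 and agent in ('A5', 'A2', 'A1')]
call_id=90: ✗
call_id=91: ✓ → 247
call_id=92: ✓ → 411
call_id=93: ✓ → 161
call_id=94: ✓ → 353
call_id=95: ✗
call_id=96: ✗
call_id=97: ✓ → 521
call_id=98: ✗
call_id=99: ✗
call_id=100: ✗
call_id=101: ✗
call_id=102: ✗
duration_s_sum = 247 + 411 + 161 + 353 + 521 = 1693
—
[duration_s_sum2: duration_s between 2303 and 2513 and disposition = 'wrong_num']
call_id=90: ✗
call_id=91: ✗
call_id=92: ✗
call_id=93: ✗
call_id=94: ✗
call_id=95: ✗
call_id=96: ✗
call_id=97: ✗
call_id=98: ✗
call_id=99: ✗
call_id=100: ✗
call_id=101: ✗
call_id=102: ✓ → 406
duration_s_sum2 = 406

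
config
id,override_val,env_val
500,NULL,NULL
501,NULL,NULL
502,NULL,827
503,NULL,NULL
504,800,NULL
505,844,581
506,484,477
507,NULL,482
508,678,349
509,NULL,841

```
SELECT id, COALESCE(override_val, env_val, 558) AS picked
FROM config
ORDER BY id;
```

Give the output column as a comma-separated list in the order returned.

558, 558, 827, 558, 800, 844, 484, 482, 678, 841

id=500: override_val=NULL, env_val=NULL, → literal 558 → 558
id=501: override_val=NULL, env_val=NULL, → literal 558 → 558
id=502: override_val=NULL, env_val=827 → 827
id=503: override_val=NULL, env_val=NULL, → literal 558 → 558
id=504: override_val=800 → 800
id=505: override_val=844 → 844
id=506: override_val=484 → 484
id=507: override_val=NULL, env_val=482 → 482
id=508: override_val=678 → 678
id=509: override_val=NULL, env_val=841 → 841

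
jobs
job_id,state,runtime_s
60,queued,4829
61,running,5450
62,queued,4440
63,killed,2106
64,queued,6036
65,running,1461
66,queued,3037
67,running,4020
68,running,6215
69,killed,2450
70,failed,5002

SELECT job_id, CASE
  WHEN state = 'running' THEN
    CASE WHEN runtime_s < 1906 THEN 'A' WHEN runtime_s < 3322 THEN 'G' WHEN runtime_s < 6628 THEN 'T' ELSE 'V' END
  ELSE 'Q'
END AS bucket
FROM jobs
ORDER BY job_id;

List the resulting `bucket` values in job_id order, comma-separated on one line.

Q, T, Q, Q, Q, A, Q, T, T, Q, Q

job_id=60: state='queued' → outer ELSE → Q
job_id=61: state='running' → inner[runtime_s < 6628] → T
job_id=62: state='queued' → outer ELSE → Q
job_id=63: state='killed' → outer ELSE → Q
job_id=64: state='queued' → outer ELSE → Q
job_id=65: state='running' → inner[runtime_s < 1906] → A
job_id=66: state='queued' → outer ELSE → Q
job_id=67: state='running' → inner[runtime_s < 6628] → T
job_id=68: state='running' → inner[runtime_s < 6628] → T
job_id=69: state='killed' → outer ELSE → Q
job_id=70: state='failed' → outer ELSE → Q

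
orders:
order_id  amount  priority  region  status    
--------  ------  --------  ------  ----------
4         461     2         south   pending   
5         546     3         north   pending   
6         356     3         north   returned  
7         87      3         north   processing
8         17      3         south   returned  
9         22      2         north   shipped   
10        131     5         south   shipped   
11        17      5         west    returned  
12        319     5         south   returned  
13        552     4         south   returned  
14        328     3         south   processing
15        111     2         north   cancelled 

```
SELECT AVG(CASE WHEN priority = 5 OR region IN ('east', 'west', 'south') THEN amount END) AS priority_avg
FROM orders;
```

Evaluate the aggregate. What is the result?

260.7142857143

order_id=4: ✓ → 461
order_id=5: ✗
order_id=6: ✗
order_id=7: ✗
order_id=8: ✓ → 17
order_id=9: ✗
order_id=10: ✓ → 131
order_id=11: ✓ → 17
order_id=12: ✓ → 319
order_id=13: ✓ → 552
order_id=14: ✓ → 328
order_id=15: ✗
priority_avg = (461 + 17 + 131 + 17 + 319 + 552 + 328) / 7 = 260.7142857143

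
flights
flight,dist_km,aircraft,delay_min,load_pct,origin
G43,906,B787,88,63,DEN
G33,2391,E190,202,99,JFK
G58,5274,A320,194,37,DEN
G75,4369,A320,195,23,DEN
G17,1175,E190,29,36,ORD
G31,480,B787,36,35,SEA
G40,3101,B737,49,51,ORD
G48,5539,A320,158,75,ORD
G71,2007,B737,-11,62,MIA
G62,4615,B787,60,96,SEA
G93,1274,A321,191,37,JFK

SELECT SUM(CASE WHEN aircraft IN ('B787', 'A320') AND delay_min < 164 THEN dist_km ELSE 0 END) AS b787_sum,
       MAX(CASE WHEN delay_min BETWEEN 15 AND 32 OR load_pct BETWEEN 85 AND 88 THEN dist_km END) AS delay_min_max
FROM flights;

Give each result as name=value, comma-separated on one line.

b787_sum=11540, delay_min_max=1175

[b787_sum: aircraft IN ('B787', 'A320') AND delay_min < 164]
flight=G43: ✓ → 906
flight=G33: ✗
flight=G58: ✗
flight=G75: ✗
flight=G17: ✗
flight=G31: ✓ → 480
flight=G40: ✗
flight=G48: ✓ → 5539
flight=G71: ✗
flight=G62: ✓ → 4615
flight=G93: ✗
b787_sum = 906 + 480 + 5539 + 4615 = 11540
—
[delay_min_max: delay_min BETWEEN 15 AND 32 OR load_pct BETWEEN 85 AND 88]
flight=G43: ✗
flight=G33: ✗
flight=G58: ✗
flight=G75: ✗
flight=G17: ✓ → 1175
flight=G31: ✗
flight=G40: ✗
flight=G48: ✗
flight=G71: ✗
flight=G62: ✗
flight=G93: ✗
delay_min_max = MAX(1175) = 1175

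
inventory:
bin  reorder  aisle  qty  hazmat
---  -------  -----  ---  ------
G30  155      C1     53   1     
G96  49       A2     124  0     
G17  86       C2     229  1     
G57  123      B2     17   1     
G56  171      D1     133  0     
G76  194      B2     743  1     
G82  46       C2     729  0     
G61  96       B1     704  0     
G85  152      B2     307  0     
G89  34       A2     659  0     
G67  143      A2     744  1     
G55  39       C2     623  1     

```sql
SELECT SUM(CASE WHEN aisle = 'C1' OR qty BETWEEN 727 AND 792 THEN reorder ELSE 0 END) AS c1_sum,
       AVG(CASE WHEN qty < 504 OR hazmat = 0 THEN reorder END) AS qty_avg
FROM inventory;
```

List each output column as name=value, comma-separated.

[c1_sum: aisle = 'C1' OR qty BETWEEN 727 AND 792]
bin=G30: ✓ → 155
bin=G96: ✗
bin=G17: ✗
bin=G57: ✗
bin=G56: ✗
bin=G76: ✓ → 194
bin=G82: ✓ → 46
bin=G61: ✗
bin=G85: ✗
bin=G89: ✗
bin=G67: ✓ → 143
bin=G55: ✗
c1_sum = 155 + 194 + 46 + 143 = 538
—
[qty_avg: qty < 504 OR hazmat = 0]
bin=G30: ✓ → 155
bin=G96: ✓ → 49
bin=G17: ✓ → 86
bin=G57: ✓ → 123
bin=G56: ✓ → 171
bin=G76: ✗
bin=G82: ✓ → 46
bin=G61: ✓ → 96
bin=G85: ✓ → 152
bin=G89: ✓ → 34
bin=G67: ✗
bin=G55: ✗
qty_avg = (155 + 49 + 86 + 123 + 171 + 46 + 96 + 152 + 34) / 9 = 101.3333333333

c1_sum=538, qty_avg=101.3333333333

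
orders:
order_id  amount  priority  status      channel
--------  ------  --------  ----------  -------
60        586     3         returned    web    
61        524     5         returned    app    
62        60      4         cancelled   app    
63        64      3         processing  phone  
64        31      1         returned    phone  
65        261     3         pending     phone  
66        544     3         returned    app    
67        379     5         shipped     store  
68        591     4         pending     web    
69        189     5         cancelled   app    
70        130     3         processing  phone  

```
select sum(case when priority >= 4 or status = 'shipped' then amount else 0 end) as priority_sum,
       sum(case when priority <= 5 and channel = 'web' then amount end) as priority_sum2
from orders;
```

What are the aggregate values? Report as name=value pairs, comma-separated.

priority_sum=1743, priority_sum2=1177

[priority_sum: priority >= 4 or status = 'shipped']
order_id=60: ✗
order_id=61: ✓ → 524
order_id=62: ✓ → 60
order_id=63: ✗
order_id=64: ✗
order_id=65: ✗
order_id=66: ✗
order_id=67: ✓ → 379
order_id=68: ✓ → 591
order_id=69: ✓ → 189
order_id=70: ✗
priority_sum = 524 + 60 + 379 + 591 + 189 = 1743
—
[priority_sum2: priority <= 5 and channel = 'web']
order_id=60: ✓ → 586
order_id=61: ✗
order_id=62: ✗
order_id=63: ✗
order_id=64: ✗
order_id=65: ✗
order_id=66: ✗
order_id=67: ✗
order_id=68: ✓ → 591
order_id=69: ✗
order_id=70: ✗
priority_sum2 = 586 + 591 = 1177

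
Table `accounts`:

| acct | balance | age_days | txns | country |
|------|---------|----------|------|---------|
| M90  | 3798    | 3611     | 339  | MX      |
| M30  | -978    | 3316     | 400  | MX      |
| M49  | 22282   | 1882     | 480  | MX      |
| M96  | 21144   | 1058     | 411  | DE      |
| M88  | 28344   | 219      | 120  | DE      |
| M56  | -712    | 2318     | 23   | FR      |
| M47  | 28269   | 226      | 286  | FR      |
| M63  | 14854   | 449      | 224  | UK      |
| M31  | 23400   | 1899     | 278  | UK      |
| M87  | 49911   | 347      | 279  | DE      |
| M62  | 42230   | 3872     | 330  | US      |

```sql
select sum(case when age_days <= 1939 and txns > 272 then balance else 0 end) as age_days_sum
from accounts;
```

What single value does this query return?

145006

acct=M90: ✗
acct=M30: ✗
acct=M49: ✓ → 22282
acct=M96: ✓ → 21144
acct=M88: ✗
acct=M56: ✗
acct=M47: ✓ → 28269
acct=M63: ✗
acct=M31: ✓ → 23400
acct=M87: ✓ → 49911
acct=M62: ✗
age_days_sum = 22282 + 21144 + 28269 + 23400 + 49911 = 145006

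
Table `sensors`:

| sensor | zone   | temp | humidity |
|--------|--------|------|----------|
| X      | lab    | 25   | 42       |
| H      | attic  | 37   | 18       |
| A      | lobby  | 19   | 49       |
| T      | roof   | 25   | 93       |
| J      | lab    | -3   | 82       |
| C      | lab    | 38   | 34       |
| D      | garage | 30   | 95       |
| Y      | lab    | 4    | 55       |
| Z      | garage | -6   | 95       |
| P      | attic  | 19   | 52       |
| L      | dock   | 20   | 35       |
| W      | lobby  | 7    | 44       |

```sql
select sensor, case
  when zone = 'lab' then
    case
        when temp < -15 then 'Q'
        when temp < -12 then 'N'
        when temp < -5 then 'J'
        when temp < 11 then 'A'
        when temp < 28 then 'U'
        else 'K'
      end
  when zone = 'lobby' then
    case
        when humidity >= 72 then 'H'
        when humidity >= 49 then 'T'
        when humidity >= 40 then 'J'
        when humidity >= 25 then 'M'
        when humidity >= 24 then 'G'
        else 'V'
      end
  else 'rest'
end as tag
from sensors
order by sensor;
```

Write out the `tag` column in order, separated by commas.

sensor=A: zone='lobby' → inner[humidity >= 49] → T
sensor=C: zone='lab' → inner[ELSE] → K
sensor=D: zone='garage' → outer ELSE → rest
sensor=H: zone='attic' → outer ELSE → rest
sensor=J: zone='lab' → inner[temp < 11] → A
sensor=L: zone='dock' → outer ELSE → rest
sensor=P: zone='attic' → outer ELSE → rest
sensor=T: zone='roof' → outer ELSE → rest
sensor=W: zone='lobby' → inner[humidity >= 40] → J
sensor=X: zone='lab' → inner[temp < 28] → U
sensor=Y: zone='lab' → inner[temp < 11] → A
sensor=Z: zone='garage' → outer ELSE → rest

T, K, rest, rest, A, rest, rest, rest, J, U, A, rest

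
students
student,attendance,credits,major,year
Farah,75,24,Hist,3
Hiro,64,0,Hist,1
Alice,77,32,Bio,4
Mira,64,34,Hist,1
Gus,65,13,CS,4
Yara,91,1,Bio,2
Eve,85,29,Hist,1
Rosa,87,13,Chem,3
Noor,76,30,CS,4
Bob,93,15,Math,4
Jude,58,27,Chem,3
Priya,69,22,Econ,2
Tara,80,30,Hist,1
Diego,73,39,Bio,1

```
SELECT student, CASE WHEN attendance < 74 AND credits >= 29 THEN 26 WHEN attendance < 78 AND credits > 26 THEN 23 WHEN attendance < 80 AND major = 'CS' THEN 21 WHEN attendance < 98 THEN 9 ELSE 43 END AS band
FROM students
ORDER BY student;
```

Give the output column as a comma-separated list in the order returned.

23, 9, 26, 9, 9, 21, 9, 23, 26, 23, 9, 9, 9, 9

student=Alice: attendance < 78 AND credits > 26 → 23
student=Bob: attendance < 98 → 9
student=Diego: attendance < 74 AND credits >= 29 → 26
student=Eve: attendance < 98 → 9
student=Farah: attendance < 98 → 9
student=Gus: attendance < 80 AND major = 'CS' → 21
student=Hiro: attendance < 98 → 9
student=Jude: attendance < 78 AND credits > 26 → 23
student=Mira: attendance < 74 AND credits >= 29 → 26
student=Noor: attendance < 78 AND credits > 26 → 23
student=Priya: attendance < 98 → 9
student=Rosa: attendance < 98 → 9
student=Tara: attendance < 98 → 9
student=Yara: attendance < 98 → 9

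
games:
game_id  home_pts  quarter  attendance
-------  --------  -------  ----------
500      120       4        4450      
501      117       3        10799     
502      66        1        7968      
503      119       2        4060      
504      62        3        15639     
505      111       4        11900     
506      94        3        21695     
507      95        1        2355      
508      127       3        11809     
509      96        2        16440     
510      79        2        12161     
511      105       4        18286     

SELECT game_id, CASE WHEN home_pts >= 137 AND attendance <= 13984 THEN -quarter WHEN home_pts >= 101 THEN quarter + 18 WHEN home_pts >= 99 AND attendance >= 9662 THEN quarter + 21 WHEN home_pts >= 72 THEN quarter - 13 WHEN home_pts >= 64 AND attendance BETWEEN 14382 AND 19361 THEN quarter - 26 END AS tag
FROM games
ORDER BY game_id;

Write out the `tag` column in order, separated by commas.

22, 21, NULL, 20, NULL, 22, -10, -12, 21, -11, -11, 22

game_id=500: home_pts >= 101 → 22
game_id=501: home_pts >= 101 → 21
game_id=502: (no match → NULL) → NULL
game_id=503: home_pts >= 101 → 20
game_id=504: (no match → NULL) → NULL
game_id=505: home_pts >= 101 → 22
game_id=506: home_pts >= 72 → -10
game_id=507: home_pts >= 72 → -12
game_id=508: home_pts >= 101 → 21
game_id=509: home_pts >= 72 → -11
game_id=510: home_pts >= 72 → -11
game_id=511: home_pts >= 101 → 22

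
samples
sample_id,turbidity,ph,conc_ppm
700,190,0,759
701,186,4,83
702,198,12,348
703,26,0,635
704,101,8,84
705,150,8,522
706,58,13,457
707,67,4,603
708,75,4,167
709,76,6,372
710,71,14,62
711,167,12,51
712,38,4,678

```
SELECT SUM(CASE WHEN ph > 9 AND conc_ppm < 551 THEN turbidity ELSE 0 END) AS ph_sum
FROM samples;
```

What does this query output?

494

sample_id=700: ✗
sample_id=701: ✗
sample_id=702: ✓ → 198
sample_id=703: ✗
sample_id=704: ✗
sample_id=705: ✗
sample_id=706: ✓ → 58
sample_id=707: ✗
sample_id=708: ✗
sample_id=709: ✗
sample_id=710: ✓ → 71
sample_id=711: ✓ → 167
sample_id=712: ✗
ph_sum = 198 + 58 + 71 + 167 = 494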